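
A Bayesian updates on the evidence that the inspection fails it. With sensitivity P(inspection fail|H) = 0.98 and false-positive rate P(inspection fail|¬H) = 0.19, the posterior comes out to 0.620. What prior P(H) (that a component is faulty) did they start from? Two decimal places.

P(H) = 0.24

In odds form, posterior odds = prior odds × likelihood ratio, so prior odds = posterior odds ÷ LR.
Posterior odds = 0.620/(1−0.620) = 1.6316. LR = 0.98/0.19 = 5.1579.
Prior odds = 1.6316/5.1579 = 0.3163, so P(H) = 0.3163/(1+0.3163) ≈ 0.24.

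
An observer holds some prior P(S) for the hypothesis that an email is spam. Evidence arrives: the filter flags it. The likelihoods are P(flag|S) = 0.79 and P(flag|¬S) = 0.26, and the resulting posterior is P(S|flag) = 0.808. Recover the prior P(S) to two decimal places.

In odds form, posterior odds = prior odds × likelihood ratio, so prior odds = posterior odds ÷ LR.
Posterior odds = 0.808/(1−0.808) = 4.2083. LR = 0.79/0.26 = 3.0385.
Prior odds = 4.2083/3.0385 = 1.3850, so P(S) = 1.3850/(1+1.3850) ≈ 0.58.

P(S) = 0.58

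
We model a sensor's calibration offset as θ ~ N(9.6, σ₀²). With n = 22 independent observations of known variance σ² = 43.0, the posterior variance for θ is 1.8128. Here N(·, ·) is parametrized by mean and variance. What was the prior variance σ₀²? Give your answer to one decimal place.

σ₀² = 25.0

For the Normal–Normal model with known σ², precisions add: τ_n = τ₀ + n/σ².
So 1/σ₀² = 1/1.8128 − 22/43.0 = 0.551633 − 0.511628 = 0.040005.
Hence σ₀² = 1/0.040005 ≈ 25.0.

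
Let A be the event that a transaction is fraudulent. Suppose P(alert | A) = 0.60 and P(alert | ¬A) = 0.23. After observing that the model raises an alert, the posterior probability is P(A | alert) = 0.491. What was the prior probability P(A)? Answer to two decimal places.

In odds form, posterior odds = prior odds × likelihood ratio, so prior odds = posterior odds ÷ LR.
Posterior odds = 0.491/(1−0.491) = 0.9646. LR = 0.60/0.23 = 2.6087.
Prior odds = 0.9646/2.6087 = 0.3698, so P(A) = 0.3698/(1+0.3698) ≈ 0.27.

P(A) = 0.27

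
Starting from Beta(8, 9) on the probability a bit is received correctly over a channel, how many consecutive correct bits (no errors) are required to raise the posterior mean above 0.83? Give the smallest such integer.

After k correct bits and 0 errors the posterior is Beta(8+k, 9), with mean (8+k)/(8+9+k).
Set (8+k)/(17+k) > 0.83 and solve: k > (0.83·17 − 8)/(1 − 0.83) = 35.941.
The smallest integer exceeding 35.941 is 36.

k = 36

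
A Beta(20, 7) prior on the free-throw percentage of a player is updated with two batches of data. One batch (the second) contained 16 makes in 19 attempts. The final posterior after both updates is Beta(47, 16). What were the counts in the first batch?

Sequential conjugate updates are equivalent to a single update on the pooled data, so total successes = posterior α − prior α and total failures = posterior β − prior β.
Total across both batches: 47−20=27 makes, 16−7=9 misses.
Subtract the second batch: 27−16=11 makes and 9−3=6 misses.

11 makes and 6 misses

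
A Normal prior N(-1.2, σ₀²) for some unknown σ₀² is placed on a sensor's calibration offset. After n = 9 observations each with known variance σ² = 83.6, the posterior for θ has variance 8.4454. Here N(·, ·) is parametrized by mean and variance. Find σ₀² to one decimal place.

Posterior precision equals prior precision plus data precision: 1/σ_n² = 1/σ₀² + n/σ².
So 1/σ₀² = 1/8.4454 − 9/83.6 = 0.118408 − 0.107656 = 0.010752.
Hence σ₀² = 1/0.010752 ≈ 93.0.

σ₀² = 93.0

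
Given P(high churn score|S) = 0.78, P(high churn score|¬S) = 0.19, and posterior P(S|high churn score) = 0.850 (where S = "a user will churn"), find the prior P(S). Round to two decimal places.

Bayes' rule in odds form gives O(S|E) = O(S)·[P(E|S)/P(E|¬S)], hence O(S) = O(S|E)/LR.
Posterior odds = 0.850/(1−0.850) = 5.6667. LR = 0.78/0.19 = 4.1053.
Prior odds = 5.6667/4.1053 = 1.3803, so P(S) = 1.3803/(1+1.3803) ≈ 0.58.

P(S) = 0.58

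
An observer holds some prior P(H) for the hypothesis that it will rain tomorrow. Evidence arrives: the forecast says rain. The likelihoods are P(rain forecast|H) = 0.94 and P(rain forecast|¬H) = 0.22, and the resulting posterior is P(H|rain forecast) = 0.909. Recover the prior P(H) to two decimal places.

P(H) = 0.70

Bayes' rule in odds form gives O(H|E) = O(H)·[P(E|H)/P(E|¬H)], hence O(H) = O(H|E)/LR.
Posterior odds = 0.909/(1−0.909) = 9.9890. LR = 0.94/0.22 = 4.2727.
Prior odds = 9.9890/4.2727 = 2.3379, so P(H) = 2.3379/(1+2.3379) ≈ 0.70.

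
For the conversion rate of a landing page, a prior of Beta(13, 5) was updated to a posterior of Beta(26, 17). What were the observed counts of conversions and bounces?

13 conversions and 12 bounces

A Beta(α, β) prior with s successes and f failures in binomial data gives a Beta(α+s, β+f) posterior.
Match parameters: s=26−13=13, f=17−5=12.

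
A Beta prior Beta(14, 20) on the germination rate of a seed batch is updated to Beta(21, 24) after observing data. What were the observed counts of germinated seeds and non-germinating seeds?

A Beta(a, b) prior with s successes and f failures in binomial data gives a Beta(a+s, b+f) posterior.
Match parameters: s=21−14=7, f=24−20=4.

7 germinated seeds and 4 non-germinating seeds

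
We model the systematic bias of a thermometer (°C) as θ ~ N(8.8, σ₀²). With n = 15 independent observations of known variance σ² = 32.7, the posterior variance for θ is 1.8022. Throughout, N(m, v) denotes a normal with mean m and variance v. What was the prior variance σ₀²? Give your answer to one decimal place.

Posterior precision equals prior precision plus data precision: 1/σ_n² = 1/σ₀² + n/σ².
So 1/σ₀² = 1/1.8022 − 15/32.7 = 0.554877 − 0.458716 = 0.096161.
Hence σ₀² = 1/0.096161 ≈ 10.4.

σ₀² = 10.4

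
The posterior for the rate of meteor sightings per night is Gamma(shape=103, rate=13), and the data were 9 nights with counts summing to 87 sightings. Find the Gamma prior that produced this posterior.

Gamma(shape=16, rate=4)

A Gamma(α, β) prior (rate parametrization) on a Poisson rate with n observations summing to S gives posterior Gamma(α+S, β+n).
So α = 103 − 87 = 16 and β = 13 − 9 = 4.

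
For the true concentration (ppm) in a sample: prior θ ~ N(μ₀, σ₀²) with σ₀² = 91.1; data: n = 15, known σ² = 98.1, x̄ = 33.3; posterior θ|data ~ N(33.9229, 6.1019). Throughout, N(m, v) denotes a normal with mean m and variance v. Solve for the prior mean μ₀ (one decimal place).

With known observation variance, the Normal–Normal posterior has precision τ_n = τ₀ + n/σ² and mean μ_n = (τ₀μ₀ + (n/σ²)x̄)/τ_n.
Here τ₀ = 1/91.1 = 0.010977 and τ_data = 15/98.1 = 0.152905, so τ_n = 0.163882.
Rearranging for μ₀: μ₀ = (μ_n·τ_n − τ_data·x̄)/τ₀ = (33.9229·0.163882 − 0.152905·33.3) / 0.010977 = 0.467616/0.010977 ≈ 42.6.

μ₀ = 42.6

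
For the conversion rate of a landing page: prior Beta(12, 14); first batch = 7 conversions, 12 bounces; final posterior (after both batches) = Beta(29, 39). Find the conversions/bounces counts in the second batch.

10 conversions and 13 bounces

Sequential conjugate updates are equivalent to a single update on the pooled data, so total successes = posterior α − prior α and total failures = posterior β − prior β.
Total across both batches: 29−12=17 conversions, 39−14=25 bounces.
Subtract the first batch: 17−7=10 conversions and 25−12=13 bounces.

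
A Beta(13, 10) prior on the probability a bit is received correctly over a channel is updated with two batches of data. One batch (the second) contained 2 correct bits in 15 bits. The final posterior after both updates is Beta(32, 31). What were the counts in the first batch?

Sequential conjugate updates are equivalent to a single update on the pooled data, so total successes = posterior α − prior α and total failures = posterior β − prior β.
Total across both batches: 32−13=19 correct bits, 31−10=21 errors.
Subtract the second batch: 19−2=17 correct bits and 21−13=8 errors.

17 correct bits and 8 errors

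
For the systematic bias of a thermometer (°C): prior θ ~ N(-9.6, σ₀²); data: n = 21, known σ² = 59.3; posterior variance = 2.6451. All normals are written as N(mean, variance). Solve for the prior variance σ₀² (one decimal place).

σ₀² = 41.8

For the Normal–Normal model with known σ², precisions add: τ_n = τ₀ + n/σ².
So 1/σ₀² = 1/2.6451 − 21/59.3 = 0.378058 − 0.354132 = 0.023926.
Hence σ₀² = 1/0.023926 ≈ 41.8.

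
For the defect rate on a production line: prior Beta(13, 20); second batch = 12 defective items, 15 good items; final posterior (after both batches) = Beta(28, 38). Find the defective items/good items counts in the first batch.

Because Beta–binomial updating is additive in the counts, the combined data contributed (α_post−α_prior, β_post−β_prior) successes and failures.
Total across both batches: 28−13=15 defective items, 38−20=18 good items.
Subtract the second batch: 15−12=3 defective items and 18−15=3 good items.

3 defective items and 3 good items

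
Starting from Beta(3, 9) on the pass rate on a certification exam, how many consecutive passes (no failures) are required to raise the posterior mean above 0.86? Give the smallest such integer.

After k passes and 0 failures the posterior is Beta(3+k, 9), with mean (3+k)/(3+9+k).
Set (3+k)/(12+k) > 0.86 and solve: k > (0.86·12 − 3)/(1 − 0.86) = 52.286.
The smallest integer exceeding 52.286 is 53, and checking k=53: (56)/(65) = 0.8615 > 0.86.

k = 53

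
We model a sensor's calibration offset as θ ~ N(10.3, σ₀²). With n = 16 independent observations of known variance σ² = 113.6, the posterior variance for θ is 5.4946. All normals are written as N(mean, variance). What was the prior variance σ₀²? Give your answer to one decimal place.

For the Normal–Normal model with known σ², precisions add: τ_n = τ₀ + n/σ².
So 1/σ₀² = 1/5.4946 − 16/113.6 = 0.181997 − 0.140845 = 0.041152.
Hence σ₀² = 1/0.041152 ≈ 24.3.

σ₀² = 24.3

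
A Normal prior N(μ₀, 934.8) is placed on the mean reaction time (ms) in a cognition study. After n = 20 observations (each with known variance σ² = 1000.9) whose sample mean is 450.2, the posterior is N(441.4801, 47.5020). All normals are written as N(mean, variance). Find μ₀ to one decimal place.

μ₀ = 278.6

The posterior mean is a precision-weighted average: μ_n = (τ₀μ₀ + τ_data·x̄)/(τ₀+τ_data), with τ₀=1/σ₀² and τ_data=n/σ².
Here τ₀ = 1/934.8 = 0.001070 and τ_data = 20/1000.9 = 0.019982, so τ_n = 0.021052.
Rearranging for μ₀: μ₀ = (μ_n·τ_n − τ_data·x̄)/τ₀ = (441.4801·0.021052 − 0.019982·450.2) / 0.001070 = 0.298143/0.001070 ≈ 278.6.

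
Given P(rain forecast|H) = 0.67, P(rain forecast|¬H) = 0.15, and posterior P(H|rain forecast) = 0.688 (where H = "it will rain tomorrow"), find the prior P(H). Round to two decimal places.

Bayes' rule in odds form gives O(H|E) = O(H)·[P(E|H)/P(E|¬H)], hence O(H) = O(H|E)/LR.
Posterior odds = 0.688/(1−0.688) = 2.2051. LR = 0.67/0.15 = 4.4667.
Prior odds = 2.2051/4.4667 = 0.4937, so P(H) = 0.4937/(1+0.4937) ≈ 0.33.

P(H) = 0.33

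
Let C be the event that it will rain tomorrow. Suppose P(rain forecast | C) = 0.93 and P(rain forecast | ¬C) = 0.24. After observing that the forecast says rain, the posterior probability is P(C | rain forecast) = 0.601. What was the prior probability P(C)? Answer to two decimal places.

P(C) = 0.28

Bayes' rule in odds form gives O(C|E) = O(C)·[P(E|C)/P(E|¬C)], hence O(C) = O(C|E)/LR.
Posterior odds = 0.601/(1−0.601) = 1.5063. LR = 0.93/0.24 = 3.8750.
Prior odds = 1.5063/3.8750 = 0.3887, so P(C) = 0.3887/(1+0.3887) ≈ 0.28.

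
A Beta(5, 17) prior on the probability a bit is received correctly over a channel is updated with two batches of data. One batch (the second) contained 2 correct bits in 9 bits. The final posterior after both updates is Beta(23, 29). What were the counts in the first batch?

16 correct bits and 5 errors

Because Beta–binomial updating is additive in the counts, the combined data contributed (α_post−α_prior, β_post−β_prior) successes and failures.
Total across both batches: 23−5=18 correct bits, 29−17=12 errors.
Subtract the second batch: 18−2=16 correct bits and 12−7=5 errors.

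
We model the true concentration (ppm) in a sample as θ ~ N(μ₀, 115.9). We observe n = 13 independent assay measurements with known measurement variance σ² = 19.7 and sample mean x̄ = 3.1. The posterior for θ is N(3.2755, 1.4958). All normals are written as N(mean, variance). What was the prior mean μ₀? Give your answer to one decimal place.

The posterior mean is a precision-weighted average: μ_n = (τ₀μ₀ + τ_data·x̄)/(τ₀+τ_data), with τ₀=1/σ₀² and τ_data=n/σ².
Here τ₀ = 1/115.9 = 0.008628 and τ_data = 13/19.7 = 0.659898, so τ_n = 0.668526.
Rearranging for μ₀: μ₀ = (μ_n·τ_n − τ_data·x̄)/τ₀ = (3.2755·0.668526 − 0.659898·3.1) / 0.008628 = 0.144073/0.008628 ≈ 16.7.

μ₀ = 16.7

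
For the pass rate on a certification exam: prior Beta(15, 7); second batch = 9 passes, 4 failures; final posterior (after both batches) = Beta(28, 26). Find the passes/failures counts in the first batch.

Because Beta–binomial updating is additive in the counts, the combined data contributed (α_post−α_prior, β_post−β_prior) successes and failures.
Total across both batches: 28−15=13 passes, 26−7=19 failures.
Subtract the second batch: 13−9=4 passes and 19−4=15 failures.

4 passes and 15 failures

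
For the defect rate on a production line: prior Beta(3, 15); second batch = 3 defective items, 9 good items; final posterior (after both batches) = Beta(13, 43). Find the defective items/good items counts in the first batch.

Because Beta–binomial updating is additive in the counts, the combined data contributed (α_post−α_prior, β_post−β_prior) successes and failures.
Total across both batches: 13−3=10 defective items, 43−15=28 good items.
Subtract the second batch: 10−3=7 defective items and 28−9=19 good items.

7 defective items and 19 good items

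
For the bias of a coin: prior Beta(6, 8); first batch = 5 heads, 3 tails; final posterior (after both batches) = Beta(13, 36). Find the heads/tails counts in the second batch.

Because Beta–binomial updating is additive in the counts, the combined data contributed (α_post−α_prior, β_post−β_prior) successes and failures.
Total across both batches: 13−6=7 heads, 36−8=28 tails.
Subtract the first batch: 7−5=2 heads and 28−3=25 tails.

2 heads and 25 tails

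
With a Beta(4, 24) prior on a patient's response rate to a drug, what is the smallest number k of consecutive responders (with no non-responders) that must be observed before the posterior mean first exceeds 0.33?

After k responders and 0 non-responders the posterior is Beta(4+k, 24), with mean (4+k)/(4+24+k).
Set (4+k)/(28+k) > 0.33 and solve: k > (0.33·28 − 4)/(1 − 0.33) = 7.821.
The smallest integer exceeding 7.821 is 8.

k = 8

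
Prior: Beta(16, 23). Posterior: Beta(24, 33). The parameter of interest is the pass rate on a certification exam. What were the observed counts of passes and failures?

8 passes and 10 failures

Beta is conjugate to the binomial likelihood: posterior = Beta(α+s, β+f).
Match parameters: s=24−16=8, f=33−23=10.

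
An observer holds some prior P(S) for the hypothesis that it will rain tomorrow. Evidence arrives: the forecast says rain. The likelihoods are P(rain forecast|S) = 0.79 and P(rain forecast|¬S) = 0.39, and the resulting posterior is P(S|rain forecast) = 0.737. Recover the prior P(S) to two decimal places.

P(S) = 0.58

In odds form, posterior odds = prior odds × likelihood ratio, so prior odds = posterior odds ÷ LR.
Posterior odds = 0.737/(1−0.737) = 2.8023. LR = 0.79/0.39 = 2.0256.
Prior odds = 2.8023/2.0256 = 1.3834, so P(S) = 1.3834/(1+1.3834) ≈ 0.58.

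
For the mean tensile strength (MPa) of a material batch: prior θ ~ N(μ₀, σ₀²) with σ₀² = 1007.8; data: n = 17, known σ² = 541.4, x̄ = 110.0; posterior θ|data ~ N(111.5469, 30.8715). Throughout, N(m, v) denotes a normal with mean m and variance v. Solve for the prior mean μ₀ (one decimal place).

μ₀ = 160.5

The posterior mean is a precision-weighted average: μ_n = (τ₀μ₀ + τ_data·x̄)/(τ₀+τ_data), with τ₀=1/σ₀² and τ_data=n/σ².
Here τ₀ = 1/1007.8 = 0.000992 and τ_data = 17/541.4 = 0.031400, so τ_n = 0.032392.
Rearranging for μ₀: μ₀ = (μ_n·τ_n − τ_data·x̄)/τ₀ = (111.5469·0.032392 − 0.031400·110.0) / 0.000992 = 0.159227/0.000992 ≈ 160.5.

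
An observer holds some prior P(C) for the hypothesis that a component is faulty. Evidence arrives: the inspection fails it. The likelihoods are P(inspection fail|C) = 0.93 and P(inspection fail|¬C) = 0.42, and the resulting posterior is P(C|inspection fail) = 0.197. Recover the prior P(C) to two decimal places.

In odds form, posterior odds = prior odds × likelihood ratio, so prior odds = posterior odds ÷ LR.
Posterior odds = 0.197/(1−0.197) = 0.2453. LR = 0.93/0.42 = 2.2143.
Prior odds = 0.2453/2.2143 = 0.1108, so P(C) = 0.1108/(1+0.1108) ≈ 0.10.

P(C) = 0.10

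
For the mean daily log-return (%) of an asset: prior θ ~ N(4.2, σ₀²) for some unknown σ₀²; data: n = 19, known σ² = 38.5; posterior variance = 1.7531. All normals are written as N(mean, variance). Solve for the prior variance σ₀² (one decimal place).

For the Normal–Normal model with known σ², precisions add: τ_n = τ₀ + n/σ².
So 1/σ₀² = 1/1.7531 − 19/38.5 = 0.570418 − 0.493506 = 0.076912.
Hence σ₀² = 1/0.076912 ≈ 13.0.

σ₀² = 13.0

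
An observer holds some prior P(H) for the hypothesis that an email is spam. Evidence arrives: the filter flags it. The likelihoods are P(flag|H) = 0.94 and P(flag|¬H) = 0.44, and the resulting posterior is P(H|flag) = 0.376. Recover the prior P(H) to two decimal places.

P(H) = 0.22

Bayes' rule in odds form gives O(H|E) = O(H)·[P(E|H)/P(E|¬H)], hence O(H) = O(H|E)/LR.
Posterior odds = 0.376/(1−0.376) = 0.6026. LR = 0.94/0.44 = 2.1364.
Prior odds = 0.6026/2.1364 = 0.2821, so P(H) = 0.2821/(1+0.2821) ≈ 0.22.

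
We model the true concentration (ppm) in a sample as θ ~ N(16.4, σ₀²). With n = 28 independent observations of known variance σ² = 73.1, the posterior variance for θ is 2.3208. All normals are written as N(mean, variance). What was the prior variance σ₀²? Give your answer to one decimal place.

For the Normal–Normal model with known σ², precisions add: τ_n = τ₀ + n/σ².
So 1/σ₀² = 1/2.3208 − 28/73.1 = 0.430886 − 0.383037 = 0.047849.
Hence σ₀² = 1/0.047849 ≈ 20.9.

σ₀² = 20.9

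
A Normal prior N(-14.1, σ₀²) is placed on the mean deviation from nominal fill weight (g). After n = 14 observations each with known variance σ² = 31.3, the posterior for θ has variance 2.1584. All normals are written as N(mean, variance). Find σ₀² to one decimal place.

σ₀² = 62.4

For the Normal–Normal model with known σ², precisions add: τ_n = τ₀ + n/σ².
So 1/σ₀² = 1/2.1584 − 14/31.3 = 0.463306 − 0.447284 = 0.016022.
Hence σ₀² = 1/0.016022 ≈ 62.4.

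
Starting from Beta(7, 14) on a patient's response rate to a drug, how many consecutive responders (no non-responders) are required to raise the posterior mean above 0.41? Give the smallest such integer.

k = 3

After k responders and 0 non-responders the posterior is Beta(7+k, 14), with mean (7+k)/(7+14+k).
Set (7+k)/(21+k) > 0.41 and solve: k > (0.41·21 − 7)/(1 − 0.41) = 2.729.
The smallest integer exceeding 2.729 is 3, and checking k=3: (10)/(24) = 0.4167 > 0.41.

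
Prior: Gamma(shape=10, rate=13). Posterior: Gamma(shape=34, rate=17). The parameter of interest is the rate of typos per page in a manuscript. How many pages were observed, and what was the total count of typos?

n = 4 pages with total 24 typos

Gamma–Poisson conjugacy: posterior shape = α + Σxᵢ, posterior rate = β + n.
Matching: Σxᵢ = 34 − 10 = 24 and n = 17 − 13 = 4.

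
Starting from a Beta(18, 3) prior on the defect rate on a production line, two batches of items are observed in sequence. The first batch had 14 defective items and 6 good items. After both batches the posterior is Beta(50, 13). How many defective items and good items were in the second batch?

18 defective items and 4 good items

Because Beta–binomial updating is additive in the counts, the combined data contributed (α_post−α_prior, β_post−β_prior) successes and failures.
Total across both batches: 50−18=32 defective items, 13−3=10 good items.
Subtract the first batch: 32−14=18 defective items and 10−6=4 good items.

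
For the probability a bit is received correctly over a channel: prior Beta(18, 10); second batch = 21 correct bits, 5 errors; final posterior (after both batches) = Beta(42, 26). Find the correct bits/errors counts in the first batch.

Sequential conjugate updates are equivalent to a single update on the pooled data, so total successes = posterior α − prior α and total failures = posterior β − prior β.
Total across both batches: 42−18=24 correct bits, 26−10=16 errors.
Subtract the second batch: 24−21=3 correct bits and 16−5=11 errors.

3 correct bits and 11 errors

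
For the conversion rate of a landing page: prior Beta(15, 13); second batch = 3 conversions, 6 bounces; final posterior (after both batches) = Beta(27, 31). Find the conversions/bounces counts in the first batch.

Sequential conjugate updates are equivalent to a single update on the pooled data, so total successes = posterior α − prior α and total failures = posterior β − prior β.
Total across both batches: 27−15=12 conversions, 31−13=18 bounces.
Subtract the second batch: 12−3=9 conversions and 18−6=12 bounces.

9 conversions and 12 bounces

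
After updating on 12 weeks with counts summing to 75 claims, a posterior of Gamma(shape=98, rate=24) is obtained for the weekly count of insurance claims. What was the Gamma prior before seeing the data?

Gamma(shape=23, rate=12)

A Gamma(α, β) prior (rate parametrization) on a Poisson rate with n observations summing to S gives posterior Gamma(α+S, β+n).
So α = 98 − 75 = 23 and β = 24 − 12 = 12.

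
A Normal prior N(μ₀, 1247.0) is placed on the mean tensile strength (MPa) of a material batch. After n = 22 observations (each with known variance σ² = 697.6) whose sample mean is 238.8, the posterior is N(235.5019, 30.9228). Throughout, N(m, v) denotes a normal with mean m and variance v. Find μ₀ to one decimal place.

μ₀ = 105.8

With known observation variance, the Normal–Normal posterior has precision τ_n = τ₀ + n/σ² and mean μ_n = (τ₀μ₀ + (n/σ²)x̄)/τ_n.
Here τ₀ = 1/1247.0 = 0.000802 and τ_data = 22/697.6 = 0.031537, so τ_n = 0.032339.
Rearranging for μ₀: μ₀ = (μ_n·τ_n − τ_data·x̄)/τ₀ = (235.5019·0.032339 − 0.031537·238.8) / 0.000802 = 0.084860/0.000802 ≈ 105.8.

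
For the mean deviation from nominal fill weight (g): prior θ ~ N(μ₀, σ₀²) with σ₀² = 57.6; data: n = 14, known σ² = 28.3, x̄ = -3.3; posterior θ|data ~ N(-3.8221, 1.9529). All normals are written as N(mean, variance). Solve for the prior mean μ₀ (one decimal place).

With known observation variance, the Normal–Normal posterior has precision τ_n = τ₀ + n/σ² and mean μ_n = (τ₀μ₀ + (n/σ²)x̄)/τ_n.
Here τ₀ = 1/57.6 = 0.017361 and τ_data = 14/28.3 = 0.494700, so τ_n = 0.512061.
Rearranging for μ₀: μ₀ = (μ_n·τ_n − τ_data·x̄)/τ₀ = (-3.8221·0.512061 − 0.494700·-3.3) / 0.017361 = -0.324638/0.017361 ≈ -18.7.

μ₀ = -18.7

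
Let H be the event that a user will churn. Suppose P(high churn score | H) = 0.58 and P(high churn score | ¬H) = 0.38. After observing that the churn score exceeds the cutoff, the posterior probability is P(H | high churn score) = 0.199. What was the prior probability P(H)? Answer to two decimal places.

P(H) = 0.14

Bayes' rule in odds form gives O(H|E) = O(H)·[P(E|H)/P(E|¬H)], hence O(H) = O(H|E)/LR.
Posterior odds = 0.199/(1−0.199) = 0.2484. LR = 0.58/0.38 = 1.5263.
Prior odds = 0.2484/1.5263 = 0.1627, so P(H) = 0.1627/(1+0.1627) ≈ 0.14.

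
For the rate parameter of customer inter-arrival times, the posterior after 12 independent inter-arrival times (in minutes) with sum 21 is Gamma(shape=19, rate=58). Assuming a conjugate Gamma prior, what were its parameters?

Gamma–exponential conjugacy: posterior shape = α + n, posterior rate = β + Σtᵢ.
So α = 19 − 12 = 7 and β = 58 − 21 = 37.

Gamma(shape=7, rate=37)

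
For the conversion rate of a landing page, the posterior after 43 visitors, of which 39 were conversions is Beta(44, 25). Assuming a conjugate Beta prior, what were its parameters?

Beta(5, 21)

Beta is conjugate to the binomial likelihood: posterior = Beta(a+s, b+f).
Subtract the data counts: 44−39=5, 25−4=21.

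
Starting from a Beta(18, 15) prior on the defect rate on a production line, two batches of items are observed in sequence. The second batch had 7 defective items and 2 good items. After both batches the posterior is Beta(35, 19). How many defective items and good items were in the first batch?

Sequential conjugate updates are equivalent to a single update on the pooled data, so total successes = posterior α − prior α and total failures = posterior β − prior β.
Total across both batches: 35−18=17 defective items, 19−15=4 good items.
Subtract the second batch: 17−7=10 defective items and 4−2=2 good items.

10 defective items and 2 good items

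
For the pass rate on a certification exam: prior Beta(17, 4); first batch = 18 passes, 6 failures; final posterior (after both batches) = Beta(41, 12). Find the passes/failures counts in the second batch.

6 passes and 2 failures

Sequential conjugate updates are equivalent to a single update on the pooled data, so total successes = posterior α − prior α and total failures = posterior β − prior β.
Total across both batches: 41−17=24 passes, 12−4=8 failures.
Subtract the first batch: 24−18=6 passes and 8−6=2 failures.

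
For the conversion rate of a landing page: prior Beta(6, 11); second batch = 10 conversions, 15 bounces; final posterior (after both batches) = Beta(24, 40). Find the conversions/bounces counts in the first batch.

8 conversions and 14 bounces

Because Beta–binomial updating is additive in the counts, the combined data contributed (α_post−α_prior, β_post−β_prior) successes and failures.
Total across both batches: 24−6=18 conversions, 40−11=29 bounces.
Subtract the second batch: 18−10=8 conversions and 29−15=14 bounces.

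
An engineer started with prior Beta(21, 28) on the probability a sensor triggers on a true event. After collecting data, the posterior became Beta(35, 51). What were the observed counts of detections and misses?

A Beta(α, β) prior with s successes and f failures in binomial data gives a Beta(α+s, β+f) posterior.
Match parameters: s=35−21=14, f=51−28=23.

14 detections and 23 misses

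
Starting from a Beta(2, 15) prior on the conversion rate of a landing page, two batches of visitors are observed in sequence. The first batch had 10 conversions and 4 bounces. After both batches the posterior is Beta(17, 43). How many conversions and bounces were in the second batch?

5 conversions and 24 bounces

Sequential conjugate updates are equivalent to a single update on the pooled data, so total successes = posterior α − prior α and total failures = posterior β − prior β.
Total across both batches: 17−2=15 conversions, 43−15=28 bounces.
Subtract the first batch: 15−10=5 conversions and 28−4=24 bounces.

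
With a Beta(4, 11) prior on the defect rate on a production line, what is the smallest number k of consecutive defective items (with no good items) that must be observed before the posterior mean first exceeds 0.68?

After k defective items and 0 good items the posterior is Beta(4+k, 11), with mean (4+k)/(4+11+k).
Set (4+k)/(15+k) > 0.68 and solve: k > (0.68·15 − 4)/(1 − 0.68) = 19.375.
The smallest integer exceeding 19.375 is 20, and checking k=20: (24)/(35) = 0.6857 > 0.68.

k = 20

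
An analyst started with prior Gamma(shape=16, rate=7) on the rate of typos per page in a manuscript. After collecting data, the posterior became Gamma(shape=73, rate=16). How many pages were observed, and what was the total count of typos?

n = 9 pages with total 57 typos

Gamma–Poisson conjugacy: posterior shape = α + Σxᵢ, posterior rate = β + n.
Matching: Σxᵢ = 73 − 16 = 57 and n = 16 − 7 = 9.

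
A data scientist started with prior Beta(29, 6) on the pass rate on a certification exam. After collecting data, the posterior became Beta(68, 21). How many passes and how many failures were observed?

Under Beta–binomial conjugacy the posterior parameters are (a+s, b+f).
So s = 68 − 29 = 39 and f = 21 − 6 = 15.

39 passes and 15 failures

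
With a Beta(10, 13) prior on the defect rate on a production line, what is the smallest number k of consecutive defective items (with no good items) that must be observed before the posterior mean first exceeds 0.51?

k = 4

After k defective items and 0 good items the posterior is Beta(10+k, 13), with mean (10+k)/(10+13+k).
Set (10+k)/(23+k) > 0.51 and solve: k > (0.51·23 − 10)/(1 − 0.51) = 3.531.
The smallest integer exceeding 3.531 is 4.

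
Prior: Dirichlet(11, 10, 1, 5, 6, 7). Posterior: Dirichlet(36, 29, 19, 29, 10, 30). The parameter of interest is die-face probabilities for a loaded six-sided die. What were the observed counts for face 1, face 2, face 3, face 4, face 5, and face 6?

counts (25, 19, 18, 24, 4, 23)

For a Dirichlet(α) prior with multinomial counts c, the posterior is Dirichlet(α + c) componentwise.
Counts are posterior − prior componentwise: 36−11=25, 29−10=19, 19−1=18, 29−5=24, 10−6=4, 30−7=23.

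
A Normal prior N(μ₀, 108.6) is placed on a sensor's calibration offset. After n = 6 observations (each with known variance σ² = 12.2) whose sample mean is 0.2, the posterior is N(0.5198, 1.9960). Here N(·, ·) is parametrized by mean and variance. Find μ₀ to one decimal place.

μ₀ = 17.6

The posterior mean is a precision-weighted average: μ_n = (τ₀μ₀ + τ_data·x̄)/(τ₀+τ_data), with τ₀=1/σ₀² and τ_data=n/σ².
Here τ₀ = 1/108.6 = 0.009208 and τ_data = 6/12.2 = 0.491803, so τ_n = 0.501011.
Rearranging for μ₀: μ₀ = (μ_n·τ_n − τ_data·x̄)/τ₀ = (0.5198·0.501011 − 0.491803·0.2) / 0.009208 = 0.162065/0.009208 ≈ 17.6.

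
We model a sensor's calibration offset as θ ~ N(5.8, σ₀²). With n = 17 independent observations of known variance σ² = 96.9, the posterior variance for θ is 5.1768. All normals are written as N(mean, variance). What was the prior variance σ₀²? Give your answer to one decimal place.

Posterior precision equals prior precision plus data precision: 1/σ_n² = 1/σ₀² + n/σ².
So 1/σ₀² = 1/5.1768 − 17/96.9 = 0.193170 − 0.175439 = 0.017731.
Hence σ₀² = 1/0.017731 ≈ 56.4.

σ₀² = 56.4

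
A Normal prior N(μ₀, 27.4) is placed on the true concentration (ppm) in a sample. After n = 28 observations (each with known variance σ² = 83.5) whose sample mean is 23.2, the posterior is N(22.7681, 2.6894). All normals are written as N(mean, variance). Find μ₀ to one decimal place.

μ₀ = 18.8

The posterior mean is a precision-weighted average: μ_n = (τ₀μ₀ + τ_data·x̄)/(τ₀+τ_data), with τ₀=1/σ₀² and τ_data=n/σ².
Here τ₀ = 1/27.4 = 0.036496 and τ_data = 28/83.5 = 0.335329, so τ_n = 0.371825.
Rearranging for μ₀: μ₀ = (μ_n·τ_n − τ_data·x̄)/τ₀ = (22.7681·0.371825 − 0.335329·23.2) / 0.036496 = 0.686116/0.036496 ≈ 18.8.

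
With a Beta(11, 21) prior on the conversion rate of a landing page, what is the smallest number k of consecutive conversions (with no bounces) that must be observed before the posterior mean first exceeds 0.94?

k = 319

After k conversions and 0 bounces the posterior is Beta(11+k, 21), with mean (11+k)/(11+21+k).
Set (11+k)/(32+k) > 0.94 and solve: k > (0.94·32 − 11)/(1 − 0.94) = 318.000.
The smallest integer exceeding 318.000 is 319, and checking k=319: (330)/(351) = 0.9402 > 0.94.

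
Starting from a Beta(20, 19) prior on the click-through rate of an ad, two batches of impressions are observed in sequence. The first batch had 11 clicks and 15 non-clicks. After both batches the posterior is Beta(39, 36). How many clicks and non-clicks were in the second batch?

8 clicks and 2 non-clicks

Sequential conjugate updates are equivalent to a single update on the pooled data, so total successes = posterior α − prior α and total failures = posterior β − prior β.
Total across both batches: 39−20=19 clicks, 36−19=17 non-clicks.
Subtract the first batch: 19−11=8 clicks and 17−15=2 non-clicks.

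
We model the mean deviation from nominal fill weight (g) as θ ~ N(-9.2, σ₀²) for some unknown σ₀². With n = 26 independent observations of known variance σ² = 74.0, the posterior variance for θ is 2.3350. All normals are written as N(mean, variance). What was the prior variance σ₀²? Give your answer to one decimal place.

σ₀² = 13.0

Posterior precision equals prior precision plus data precision: 1/σ_n² = 1/σ₀² + n/σ².
So 1/σ₀² = 1/2.3350 − 26/74.0 = 0.428266 − 0.351351 = 0.076915.
Hence σ₀² = 1/0.076915 ≈ 13.0.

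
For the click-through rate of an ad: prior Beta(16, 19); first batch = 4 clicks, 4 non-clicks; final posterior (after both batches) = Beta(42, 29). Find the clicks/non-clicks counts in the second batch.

Sequential conjugate updates are equivalent to a single update on the pooled data, so total successes = posterior α − prior α and total failures = posterior β − prior β.
Total across both batches: 42−16=26 clicks, 29−19=10 non-clicks.
Subtract the first batch: 26−4=22 clicks and 10−4=6 non-clicks.

22 clicks and 6 non-clicks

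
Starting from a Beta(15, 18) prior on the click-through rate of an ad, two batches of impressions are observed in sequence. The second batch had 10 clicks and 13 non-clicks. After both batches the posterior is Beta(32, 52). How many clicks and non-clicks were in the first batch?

7 clicks and 21 non-clicks

Because Beta–binomial updating is additive in the counts, the combined data contributed (α_post−α_prior, β_post−β_prior) successes and failures.
Total across both batches: 32−15=17 clicks, 52−18=34 non-clicks.
Subtract the second batch: 17−10=7 clicks and 34−13=21 non-clicks.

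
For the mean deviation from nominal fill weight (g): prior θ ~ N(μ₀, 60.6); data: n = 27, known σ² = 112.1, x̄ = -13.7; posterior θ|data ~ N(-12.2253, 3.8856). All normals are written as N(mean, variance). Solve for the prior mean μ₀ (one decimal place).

μ₀ = 9.3

With known observation variance, the Normal–Normal posterior has precision τ_n = τ₀ + n/σ² and mean μ_n = (τ₀μ₀ + (n/σ²)x̄)/τ_n.
Here τ₀ = 1/60.6 = 0.016502 and τ_data = 27/112.1 = 0.240856, so τ_n = 0.257358.
Rearranging for μ₀: μ₀ = (μ_n·τ_n − τ_data·x̄)/τ₀ = (-12.2253·0.257358 − 0.240856·-13.7) / 0.016502 = 0.153448/0.016502 ≈ 9.3.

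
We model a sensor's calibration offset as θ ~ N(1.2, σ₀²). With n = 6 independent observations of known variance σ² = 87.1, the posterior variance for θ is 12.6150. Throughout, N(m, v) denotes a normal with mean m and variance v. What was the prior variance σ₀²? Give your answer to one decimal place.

Posterior precision equals prior precision plus data precision: 1/σ_n² = 1/σ₀² + n/σ².
So 1/σ₀² = 1/12.6150 − 6/87.1 = 0.079271 − 0.068886 = 0.010385.
Hence σ₀² = 1/0.010385 ≈ 96.3.

σ₀² = 96.3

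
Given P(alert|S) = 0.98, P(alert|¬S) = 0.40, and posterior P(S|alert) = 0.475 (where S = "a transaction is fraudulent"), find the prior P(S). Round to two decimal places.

P(S) = 0.27

Bayes' rule in odds form gives O(S|E) = O(S)·[P(E|S)/P(E|¬S)], hence O(S) = O(S|E)/LR.
Posterior odds = 0.475/(1−0.475) = 0.9048. LR = 0.98/0.40 = 2.4500.
Prior odds = 0.9048/2.4500 = 0.3693, so P(S) = 0.3693/(1+0.3693) ≈ 0.27.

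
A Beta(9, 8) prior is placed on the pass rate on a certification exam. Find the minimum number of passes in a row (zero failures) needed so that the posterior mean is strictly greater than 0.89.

After k passes and 0 failures the posterior is Beta(9+k, 8), with mean (9+k)/(9+8+k).
Set (9+k)/(17+k) > 0.89 and solve: k > (0.89·17 − 9)/(1 − 0.89) = 55.727.
The smallest integer exceeding 55.727 is 56, and checking k=56: (65)/(73) = 0.8904 > 0.89.

k = 56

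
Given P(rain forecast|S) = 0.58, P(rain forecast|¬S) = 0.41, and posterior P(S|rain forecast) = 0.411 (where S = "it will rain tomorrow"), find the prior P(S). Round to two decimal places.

P(S) = 0.33

In odds form, posterior odds = prior odds × likelihood ratio, so prior odds = posterior odds ÷ LR.
Posterior odds = 0.411/(1−0.411) = 0.6978. LR = 0.58/0.41 = 1.4146.
Prior odds = 0.6978/1.4146 = 0.4933, so P(S) = 0.4933/(1+0.4933) ≈ 0.33.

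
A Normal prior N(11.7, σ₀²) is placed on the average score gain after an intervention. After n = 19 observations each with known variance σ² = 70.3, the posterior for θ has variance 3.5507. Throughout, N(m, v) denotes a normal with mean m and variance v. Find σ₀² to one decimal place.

Posterior precision equals prior precision plus data precision: 1/σ_n² = 1/σ₀² + n/σ².
So 1/σ₀² = 1/3.5507 − 19/70.3 = 0.281635 − 0.270270 = 0.011365.
Hence σ₀² = 1/0.011365 ≈ 88.0.

σ₀² = 88.0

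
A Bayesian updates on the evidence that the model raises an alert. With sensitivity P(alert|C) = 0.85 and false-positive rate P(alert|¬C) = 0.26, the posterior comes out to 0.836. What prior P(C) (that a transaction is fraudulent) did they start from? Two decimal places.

P(C) = 0.61

In odds form, posterior odds = prior odds × likelihood ratio, so prior odds = posterior odds ÷ LR.
Posterior odds = 0.836/(1−0.836) = 5.0976. LR = 0.85/0.26 = 3.2692.
Prior odds = 5.0976/3.2692 = 1.5593, so P(C) = 1.5593/(1+1.5593) ≈ 0.61.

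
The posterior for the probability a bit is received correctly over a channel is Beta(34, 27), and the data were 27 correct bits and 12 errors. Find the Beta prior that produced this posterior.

Beta is conjugate to the binomial likelihood: posterior = Beta(α+s, β+f).
Subtract the data counts: 34−27=7, 27−12=15.

Beta(7, 15)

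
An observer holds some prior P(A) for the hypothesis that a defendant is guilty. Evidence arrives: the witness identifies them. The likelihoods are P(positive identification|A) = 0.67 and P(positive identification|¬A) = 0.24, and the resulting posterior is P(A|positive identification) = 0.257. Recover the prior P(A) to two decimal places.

Bayes' rule in odds form gives O(A|E) = O(A)·[P(E|A)/P(E|¬A)], hence O(A) = O(A|E)/LR.
Posterior odds = 0.257/(1−0.257) = 0.3459. LR = 0.67/0.24 = 2.7917.
Prior odds = 0.3459/2.7917 = 0.1239, so P(A) = 0.1239/(1+0.1239) ≈ 0.11.

P(A) = 0.11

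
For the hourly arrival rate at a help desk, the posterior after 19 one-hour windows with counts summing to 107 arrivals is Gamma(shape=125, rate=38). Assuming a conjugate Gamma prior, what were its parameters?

Gamma(shape=18, rate=19)

A Gamma(α, β) prior (rate parametrization) on a Poisson rate with n observations summing to S gives posterior Gamma(α+S, β+n).
So α = 125 − 107 = 18 and β = 38 − 19 = 19.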